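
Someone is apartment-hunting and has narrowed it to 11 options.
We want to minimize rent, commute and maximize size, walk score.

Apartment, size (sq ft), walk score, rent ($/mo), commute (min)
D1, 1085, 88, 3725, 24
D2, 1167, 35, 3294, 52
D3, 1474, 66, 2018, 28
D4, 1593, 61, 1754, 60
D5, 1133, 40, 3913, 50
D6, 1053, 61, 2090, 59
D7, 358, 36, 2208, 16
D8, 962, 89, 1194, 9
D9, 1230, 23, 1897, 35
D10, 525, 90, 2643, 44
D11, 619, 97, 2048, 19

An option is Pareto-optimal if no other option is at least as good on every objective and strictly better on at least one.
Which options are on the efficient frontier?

D1, D3, D4, D8, D9, D11

D1: not dominated.
D2: dominated by D3 (size 1474≥1167, walk score 66≥35, rent 2018≤3294, commute 28≤52).
D3: not dominated.
D4: not dominated (best size).
D5: dominated by D3 (size 1474≥1133, walk score 66≥40, rent 2018≤3913, commute 28≤50).
D6: dominated by D3 (size 1474≥1053, walk score 66≥61, rent 2018≤2090, commute 28≤59).
D7: dominated by D8 (size 962≥358, walk score 89≥36, rent 1194≤2208, commute 9≤16).
D8: not dominated (best rent).
D9: not dominated.
D10: dominated by D11 (size 619≥525, walk score 97≥90, rent 2048≤2643, commute 19≤44).
D11: not dominated (best walk score).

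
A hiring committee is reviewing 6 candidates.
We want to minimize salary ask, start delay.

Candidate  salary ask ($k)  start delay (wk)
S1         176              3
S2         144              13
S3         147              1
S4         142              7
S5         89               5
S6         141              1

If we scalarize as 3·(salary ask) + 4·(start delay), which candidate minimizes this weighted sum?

S1: 3·176 + 4·3 = 540
S2: 3·144 + 4·13 = 484
S3: 3·147 + 4·1 = 445
S4: 3·142 + 4·7 = 454
S5: 3·89 + 4·5 = 287
S6: 3·141 + 4·1 = 427
Lowest: S5 at 287.

S5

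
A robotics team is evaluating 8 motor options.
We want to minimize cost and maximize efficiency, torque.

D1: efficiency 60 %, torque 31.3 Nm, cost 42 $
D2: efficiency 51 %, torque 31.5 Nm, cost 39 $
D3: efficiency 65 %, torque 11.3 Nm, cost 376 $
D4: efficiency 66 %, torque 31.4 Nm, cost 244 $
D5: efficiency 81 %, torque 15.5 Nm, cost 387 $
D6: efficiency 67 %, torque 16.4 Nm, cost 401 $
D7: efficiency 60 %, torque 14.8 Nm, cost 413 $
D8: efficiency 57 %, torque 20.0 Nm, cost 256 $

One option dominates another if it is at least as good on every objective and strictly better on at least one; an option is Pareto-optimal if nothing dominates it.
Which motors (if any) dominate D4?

none

D1: worse on efficiency (60 vs 66).
D2: worse on efficiency (51 vs 66).
D3: worse on efficiency (65 vs 66).
D5: worse on torque (15.5 vs 31.4).
D6: worse on torque (16.4 vs 31.4).
D7: worse on efficiency (60 vs 66).
D8: worse on efficiency (57 vs 66).
No option dominates D4.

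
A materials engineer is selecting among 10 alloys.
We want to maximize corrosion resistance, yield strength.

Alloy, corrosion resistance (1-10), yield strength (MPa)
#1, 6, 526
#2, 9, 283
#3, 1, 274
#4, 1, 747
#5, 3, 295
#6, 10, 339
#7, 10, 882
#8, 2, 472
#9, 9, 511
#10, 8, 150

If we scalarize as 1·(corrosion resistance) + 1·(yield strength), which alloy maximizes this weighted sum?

#1: 1·6 + 1·526 = 532
#2: 1·9 + 1·283 = 292
#3: 1·1 + 1·274 = 275
#4: 1·1 + 1·747 = 748
#5: 1·3 + 1·295 = 298
#6: 1·10 + 1·339 = 349
#7: 1·10 + 1·882 = 892
#8: 1·2 + 1·472 = 474
#9: 1·9 + 1·511 = 520
#10: 1·8 + 1·150 = 158
Highest: #7 at 892.

#7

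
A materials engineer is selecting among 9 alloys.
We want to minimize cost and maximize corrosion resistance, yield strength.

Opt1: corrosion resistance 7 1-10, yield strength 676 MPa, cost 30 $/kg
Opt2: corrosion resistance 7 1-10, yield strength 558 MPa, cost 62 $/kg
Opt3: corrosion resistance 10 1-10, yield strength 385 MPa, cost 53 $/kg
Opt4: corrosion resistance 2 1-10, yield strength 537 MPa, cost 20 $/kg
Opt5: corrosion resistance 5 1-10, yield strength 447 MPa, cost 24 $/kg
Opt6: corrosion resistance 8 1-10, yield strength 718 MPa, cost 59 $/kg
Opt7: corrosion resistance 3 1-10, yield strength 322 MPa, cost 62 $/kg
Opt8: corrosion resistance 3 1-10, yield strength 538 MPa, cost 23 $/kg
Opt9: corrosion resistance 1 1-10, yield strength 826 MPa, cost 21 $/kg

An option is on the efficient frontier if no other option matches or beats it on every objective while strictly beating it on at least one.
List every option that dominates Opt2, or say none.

Opt1, Opt6

Opt1: corrosion resistance 7≥7, yield strength 676≥558, cost 30≤62 — dominates Opt2.
Opt6: corrosion resistance 8≥7, yield strength 718≥558, cost 59≤62 — dominates Opt2.
Others (Opt3, Opt4, Opt5, Opt7, Opt8, Opt9) are each worse than Opt2 on at least one objective.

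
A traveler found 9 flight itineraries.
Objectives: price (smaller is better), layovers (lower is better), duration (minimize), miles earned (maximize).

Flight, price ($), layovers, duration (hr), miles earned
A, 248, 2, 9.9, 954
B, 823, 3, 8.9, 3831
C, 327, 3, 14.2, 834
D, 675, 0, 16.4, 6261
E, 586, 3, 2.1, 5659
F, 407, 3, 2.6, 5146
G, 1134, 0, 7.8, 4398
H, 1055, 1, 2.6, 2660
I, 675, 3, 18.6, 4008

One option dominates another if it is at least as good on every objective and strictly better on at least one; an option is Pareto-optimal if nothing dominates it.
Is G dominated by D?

No

D vs G: D is worse on duration (16.4 vs 7.8), so it does not dominate G.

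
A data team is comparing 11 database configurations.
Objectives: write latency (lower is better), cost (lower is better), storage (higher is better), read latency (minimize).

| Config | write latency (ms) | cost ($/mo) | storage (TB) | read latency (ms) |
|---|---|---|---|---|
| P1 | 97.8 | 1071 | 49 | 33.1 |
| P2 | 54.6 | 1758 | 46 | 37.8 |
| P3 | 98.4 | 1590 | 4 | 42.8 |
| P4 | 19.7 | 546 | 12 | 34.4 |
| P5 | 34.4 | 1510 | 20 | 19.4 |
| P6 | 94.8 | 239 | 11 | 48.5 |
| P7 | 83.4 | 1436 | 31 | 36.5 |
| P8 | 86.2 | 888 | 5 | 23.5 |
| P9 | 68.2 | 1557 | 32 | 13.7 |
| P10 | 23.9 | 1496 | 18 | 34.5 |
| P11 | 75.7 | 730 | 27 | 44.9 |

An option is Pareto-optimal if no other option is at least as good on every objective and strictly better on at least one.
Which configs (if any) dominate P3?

P1, P4, P5, P7, P8, P9, P10

P1: write latency 97.8≤98.4, cost 1071≤1590, storage 49≥4, read latency 33.1≤42.8 — dominates P3.
P4: write latency 19.7≤98.4, cost 546≤1590, storage 12≥4, read latency 34.4≤42.8 — dominates P3.
P5: write latency 34.4≤98.4, cost 1510≤1590, storage 20≥4, read latency 19.4≤42.8 — dominates P3.
P7: write latency 83.4≤98.4, cost 1436≤1590, storage 31≥4, read latency 36.5≤42.8 — dominates P3.
P8: write latency 86.2≤98.4, cost 888≤1590, storage 5≥4, read latency 23.5≤42.8 — dominates P3.
P9: write latency 68.2≤98.4, cost 1557≤1590, storage 32≥4, read latency 13.7≤42.8 — dominates P3.
P10: write latency 23.9≤98.4, cost 1496≤1590, storage 18≥4, read latency 34.5≤42.8 — dominates P3.
Others (P2, P6, P11) are each worse than P3 on at least one objective.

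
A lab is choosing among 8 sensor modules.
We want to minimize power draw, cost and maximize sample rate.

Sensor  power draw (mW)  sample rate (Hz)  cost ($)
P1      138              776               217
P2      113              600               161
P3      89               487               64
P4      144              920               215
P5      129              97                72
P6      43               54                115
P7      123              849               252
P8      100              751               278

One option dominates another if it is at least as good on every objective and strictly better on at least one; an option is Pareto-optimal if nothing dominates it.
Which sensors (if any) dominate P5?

P3

P3: power draw 89≤129, sample rate 487≥97, cost 64≤72 — dominates P5.
Others (P1, P2, P4, P6, P7, P8) are each worse than P5 on at least one objective.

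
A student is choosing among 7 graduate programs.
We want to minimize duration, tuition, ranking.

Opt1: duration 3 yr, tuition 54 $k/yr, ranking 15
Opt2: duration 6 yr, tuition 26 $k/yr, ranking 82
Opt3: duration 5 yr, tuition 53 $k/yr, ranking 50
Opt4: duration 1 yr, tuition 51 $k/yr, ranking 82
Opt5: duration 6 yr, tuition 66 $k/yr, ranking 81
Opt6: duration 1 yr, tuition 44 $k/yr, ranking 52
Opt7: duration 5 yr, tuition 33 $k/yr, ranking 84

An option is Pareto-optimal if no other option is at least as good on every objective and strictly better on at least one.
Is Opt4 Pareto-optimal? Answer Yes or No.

Opt6 vs Opt4: duration 1≤1, tuition 44≤51, ranking 52≤82 — Opt6 is at least as good on every objective and strictly better on at least one, so Opt6 dominates Opt4.

No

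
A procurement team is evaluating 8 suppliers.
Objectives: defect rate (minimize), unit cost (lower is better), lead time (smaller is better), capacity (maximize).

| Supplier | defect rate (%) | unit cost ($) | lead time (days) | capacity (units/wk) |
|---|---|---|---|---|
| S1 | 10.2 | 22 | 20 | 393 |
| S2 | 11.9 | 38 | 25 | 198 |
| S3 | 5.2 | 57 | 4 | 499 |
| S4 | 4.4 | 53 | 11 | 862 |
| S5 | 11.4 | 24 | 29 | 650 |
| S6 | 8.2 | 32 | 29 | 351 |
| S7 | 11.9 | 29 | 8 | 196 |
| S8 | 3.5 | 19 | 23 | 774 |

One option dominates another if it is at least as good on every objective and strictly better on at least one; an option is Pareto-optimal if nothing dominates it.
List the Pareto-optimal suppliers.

S1: not dominated.
S2: dominated by S1 (defect rate 10.2≤11.9, unit cost 22≤38, lead time 20≤25, capacity 393≥198).
S3: not dominated (best lead time).
S4: not dominated (best capacity).
S5: dominated by S8 (defect rate 3.5≤11.4, unit cost 19≤24, lead time 23≤29, capacity 774≥650).
S6: dominated by S8 (defect rate 3.5≤8.2, unit cost 19≤32, lead time 23≤29, capacity 774≥351).
S7: not dominated.
S8: not dominated (best defect rate).

S1, S3, S4, S7, S8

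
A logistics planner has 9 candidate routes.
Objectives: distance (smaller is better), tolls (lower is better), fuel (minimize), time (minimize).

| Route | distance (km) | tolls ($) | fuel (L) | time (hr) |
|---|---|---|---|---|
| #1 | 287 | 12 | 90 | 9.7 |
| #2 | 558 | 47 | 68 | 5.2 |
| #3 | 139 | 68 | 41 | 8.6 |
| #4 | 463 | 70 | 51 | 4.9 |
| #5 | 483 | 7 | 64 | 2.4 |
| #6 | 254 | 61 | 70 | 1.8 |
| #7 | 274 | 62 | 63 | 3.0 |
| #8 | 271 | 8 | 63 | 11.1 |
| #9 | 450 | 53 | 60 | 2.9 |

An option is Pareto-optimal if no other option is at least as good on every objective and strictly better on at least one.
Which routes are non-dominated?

#1: not dominated.
#2: dominated by #5 (distance 483≤558, tolls 7≤47, fuel 64≤68, time 2.4≤5.2).
#3: not dominated (best distance).
#4: not dominated.
#5: not dominated (best tolls).
#6: not dominated (best time).
#7: not dominated.
#8: not dominated.
#9: not dominated.

#1, #3, #4, #5, #6, #7, #8, #9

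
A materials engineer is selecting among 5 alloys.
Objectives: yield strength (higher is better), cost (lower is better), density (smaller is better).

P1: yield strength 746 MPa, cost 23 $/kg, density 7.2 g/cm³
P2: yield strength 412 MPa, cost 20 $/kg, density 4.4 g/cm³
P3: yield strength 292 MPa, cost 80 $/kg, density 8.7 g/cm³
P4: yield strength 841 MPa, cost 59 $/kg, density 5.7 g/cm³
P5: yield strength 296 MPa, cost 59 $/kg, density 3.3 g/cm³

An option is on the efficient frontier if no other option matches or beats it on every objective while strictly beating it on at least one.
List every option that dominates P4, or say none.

none

P1: worse on yield strength (746 vs 841).
P2: worse on yield strength (412 vs 841).
P3: worse on yield strength (292 vs 841).
P5: worse on yield strength (296 vs 841).
No option dominates P4.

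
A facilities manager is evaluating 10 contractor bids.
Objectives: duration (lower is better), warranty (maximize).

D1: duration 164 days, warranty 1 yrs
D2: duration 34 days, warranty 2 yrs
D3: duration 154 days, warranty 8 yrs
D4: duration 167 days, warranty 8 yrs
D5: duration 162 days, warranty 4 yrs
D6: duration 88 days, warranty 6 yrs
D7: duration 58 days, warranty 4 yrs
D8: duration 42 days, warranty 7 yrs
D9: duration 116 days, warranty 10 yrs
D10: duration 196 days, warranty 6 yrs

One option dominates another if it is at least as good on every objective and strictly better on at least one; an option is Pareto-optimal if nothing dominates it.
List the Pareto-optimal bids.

D2, D8, D9

D1: dominated by D2 (duration 34≤164, warranty 2≥1).
D2: not dominated (best duration).
D3: dominated by D9 (duration 116≤154, warranty 10≥8).
D4: dominated by D3 (duration 154≤167, warranty 8≥8).
D5: dominated by D3 (duration 154≤162, warranty 8≥4).
D6: dominated by D8 (duration 42≤88, warranty 7≥6).
D7: dominated by D8 (duration 42≤58, warranty 7≥4).
D8: not dominated.
D9: not dominated (best warranty).
D10: dominated by D3 (duration 154≤196, warranty 8≥6).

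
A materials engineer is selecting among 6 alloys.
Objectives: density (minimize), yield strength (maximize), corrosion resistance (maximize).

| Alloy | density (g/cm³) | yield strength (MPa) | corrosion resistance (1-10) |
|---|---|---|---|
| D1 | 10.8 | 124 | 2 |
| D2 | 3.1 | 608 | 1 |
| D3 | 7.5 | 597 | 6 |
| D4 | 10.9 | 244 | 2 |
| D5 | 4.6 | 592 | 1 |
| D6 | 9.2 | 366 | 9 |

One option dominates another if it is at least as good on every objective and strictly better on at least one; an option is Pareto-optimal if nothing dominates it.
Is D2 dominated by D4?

D4 vs D2: D4 is worse on density (10.9 vs 3.1), so it does not dominate D2.

No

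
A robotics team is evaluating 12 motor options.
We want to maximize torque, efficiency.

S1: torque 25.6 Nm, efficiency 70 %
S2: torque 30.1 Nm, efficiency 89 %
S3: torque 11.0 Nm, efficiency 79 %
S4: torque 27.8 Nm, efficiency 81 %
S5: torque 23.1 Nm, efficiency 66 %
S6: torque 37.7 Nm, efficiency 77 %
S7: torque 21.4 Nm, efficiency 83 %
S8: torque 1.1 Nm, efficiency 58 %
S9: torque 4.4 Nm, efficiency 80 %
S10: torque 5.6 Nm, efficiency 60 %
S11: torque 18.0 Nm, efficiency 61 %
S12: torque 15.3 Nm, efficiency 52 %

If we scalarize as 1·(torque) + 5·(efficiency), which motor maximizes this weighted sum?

S2

S1: 1·25.6 + 5·70 = 375.6
S2: 1·30.1 + 5·89 = 475.1
S3: 1·11.0 + 5·79 = 406.0
S4: 1·27.8 + 5·81 = 432.8
S5: 1·23.1 + 5·66 = 353.1
S6: 1·37.7 + 5·77 = 422.7
S7: 1·21.4 + 5·83 = 436.4
S8: 1·1.1 + 5·58 = 291.1
S9: 1·4.4 + 5·80 = 404.4
S10: 1·5.6 + 5·60 = 305.6
S11: 1·18.0 + 5·61 = 323.0
S12: 1·15.3 + 5·52 = 275.3
Highest: S2 at 475.1.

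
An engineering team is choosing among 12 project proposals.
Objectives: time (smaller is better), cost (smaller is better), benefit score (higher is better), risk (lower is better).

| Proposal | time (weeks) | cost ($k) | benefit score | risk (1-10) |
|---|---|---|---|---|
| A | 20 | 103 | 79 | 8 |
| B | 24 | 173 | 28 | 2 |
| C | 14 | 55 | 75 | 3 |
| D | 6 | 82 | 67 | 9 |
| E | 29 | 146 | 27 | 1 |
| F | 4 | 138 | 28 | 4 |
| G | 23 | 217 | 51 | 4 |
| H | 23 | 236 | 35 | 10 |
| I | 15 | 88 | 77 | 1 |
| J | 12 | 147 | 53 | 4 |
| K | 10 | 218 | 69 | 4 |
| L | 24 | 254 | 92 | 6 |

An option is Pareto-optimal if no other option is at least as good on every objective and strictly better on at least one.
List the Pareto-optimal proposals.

A: not dominated.
B: dominated by I (time 15≤24, cost 88≤173, benefit score 77≥28, risk 1≤2).
C: not dominated (best cost).
D: not dominated.
E: dominated by I (time 15≤29, cost 88≤146, benefit score 77≥27, risk 1≤1).
F: not dominated (best time).
G: dominated by C (time 14≤23, cost 55≤217, benefit score 75≥51, risk 3≤4).
H: dominated by A (time 20≤23, cost 103≤236, benefit score 79≥35, risk 8≤10).
I: not dominated.
J: not dominated.
K: not dominated.
L: not dominated (best benefit score).

A, C, D, F, I, J, K, L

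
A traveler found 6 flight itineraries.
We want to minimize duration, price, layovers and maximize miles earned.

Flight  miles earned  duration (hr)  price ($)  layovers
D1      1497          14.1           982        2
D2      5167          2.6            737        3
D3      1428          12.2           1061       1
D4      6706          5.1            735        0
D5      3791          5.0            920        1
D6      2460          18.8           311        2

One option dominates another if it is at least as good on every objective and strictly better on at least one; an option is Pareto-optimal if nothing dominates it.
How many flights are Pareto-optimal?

D1: dominated by D4 (miles earned 6706≥1497, duration 5.1≤14.1, price 735≤982, layovers 0≤2).
D2: not dominated (best duration).
D3: dominated by D4 (miles earned 6706≥1428, duration 5.1≤12.2, price 735≤1061, layovers 0≤1).
D4: not dominated (best miles earned).
D5: not dominated.
D6: not dominated (best price).
Pareto-optimal: D2, D4, D5, D6 → 4.

4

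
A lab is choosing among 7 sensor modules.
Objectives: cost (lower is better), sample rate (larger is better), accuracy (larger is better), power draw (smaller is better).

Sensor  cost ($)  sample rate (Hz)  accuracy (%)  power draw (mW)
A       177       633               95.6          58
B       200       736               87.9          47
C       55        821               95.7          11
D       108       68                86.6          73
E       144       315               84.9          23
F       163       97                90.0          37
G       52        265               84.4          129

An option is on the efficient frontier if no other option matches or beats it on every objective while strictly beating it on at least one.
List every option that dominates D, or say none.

C: cost 55≤108, sample rate 821≥68, accuracy 95.7≥86.6, power draw 11≤73 — dominates D.
Others (A, B, E, F, G) are each worse than D on at least one objective.

C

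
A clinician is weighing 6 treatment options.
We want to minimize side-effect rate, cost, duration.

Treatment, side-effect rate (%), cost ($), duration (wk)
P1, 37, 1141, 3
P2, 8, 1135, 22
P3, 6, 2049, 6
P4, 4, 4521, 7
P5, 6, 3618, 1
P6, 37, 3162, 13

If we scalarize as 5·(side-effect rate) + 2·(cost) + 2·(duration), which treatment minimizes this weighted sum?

P2

P1: 5·37 + 2·1141 + 2·3 = 2473
P2: 5·8 + 2·1135 + 2·22 = 2354
P3: 5·6 + 2·2049 + 2·6 = 4140
P4: 5·4 + 2·4521 + 2·7 = 9076
P5: 5·6 + 2·3618 + 2·1 = 7268
P6: 5·37 + 2·3162 + 2·13 = 6535
Lowest: P2 at 2354.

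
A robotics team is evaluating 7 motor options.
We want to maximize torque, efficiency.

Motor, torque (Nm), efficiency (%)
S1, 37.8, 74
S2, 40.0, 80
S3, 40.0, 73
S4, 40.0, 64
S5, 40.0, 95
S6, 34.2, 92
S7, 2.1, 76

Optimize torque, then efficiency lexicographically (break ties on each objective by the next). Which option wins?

S5

First maximize torque: best is 40.0, kept {S2, S3, S4, S5}.
Then maximize efficiency: best is 95, kept {S5}.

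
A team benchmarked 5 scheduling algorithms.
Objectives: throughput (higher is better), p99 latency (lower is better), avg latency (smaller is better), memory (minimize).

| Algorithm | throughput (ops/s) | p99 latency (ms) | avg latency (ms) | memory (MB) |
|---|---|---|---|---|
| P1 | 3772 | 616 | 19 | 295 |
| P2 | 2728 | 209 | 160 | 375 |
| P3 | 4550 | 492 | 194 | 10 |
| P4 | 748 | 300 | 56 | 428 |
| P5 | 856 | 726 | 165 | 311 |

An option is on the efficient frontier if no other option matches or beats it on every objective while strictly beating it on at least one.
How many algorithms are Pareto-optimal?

4

P1: not dominated (best avg latency).
P2: not dominated (best p99 latency).
P3: not dominated (best throughput).
P4: not dominated.
P5: dominated by P1 (throughput 3772≥856, p99 latency 616≤726, avg latency 19≤165, memory 295≤311).
Pareto-optimal: P1, P2, P3, P4 → 4.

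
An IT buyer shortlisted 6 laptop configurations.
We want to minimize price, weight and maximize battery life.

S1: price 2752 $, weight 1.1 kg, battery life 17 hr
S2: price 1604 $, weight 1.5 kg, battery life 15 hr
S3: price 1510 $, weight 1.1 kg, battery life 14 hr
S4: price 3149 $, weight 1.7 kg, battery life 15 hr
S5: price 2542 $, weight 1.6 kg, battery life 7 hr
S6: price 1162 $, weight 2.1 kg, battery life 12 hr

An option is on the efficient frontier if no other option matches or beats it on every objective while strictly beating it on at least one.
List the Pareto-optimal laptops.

S1: not dominated (best battery life).
S2: not dominated.
S3: not dominated.
S4: dominated by S1 (price 2752≤3149, weight 1.1≤1.7, battery life 17≥15).
S5: dominated by S2 (price 1604≤2542, weight 1.5≤1.6, battery life 15≥7).
S6: not dominated (best price).

S1, S2, S3, S6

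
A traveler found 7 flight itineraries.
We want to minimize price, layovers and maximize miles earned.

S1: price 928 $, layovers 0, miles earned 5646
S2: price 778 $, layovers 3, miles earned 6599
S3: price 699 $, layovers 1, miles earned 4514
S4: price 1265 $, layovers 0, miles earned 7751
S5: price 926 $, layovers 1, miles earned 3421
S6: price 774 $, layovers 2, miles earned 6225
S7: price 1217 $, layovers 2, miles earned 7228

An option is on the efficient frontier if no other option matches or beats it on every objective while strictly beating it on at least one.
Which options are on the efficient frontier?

S1: not dominated.
S2: not dominated.
S3: not dominated (best price).
S4: not dominated (best miles earned).
S5: dominated by S3 (price 699≤926, layovers 1≤1, miles earned 4514≥3421).
S6: not dominated.
S7: not dominated.

S1, S2, S3, S4, S6, S7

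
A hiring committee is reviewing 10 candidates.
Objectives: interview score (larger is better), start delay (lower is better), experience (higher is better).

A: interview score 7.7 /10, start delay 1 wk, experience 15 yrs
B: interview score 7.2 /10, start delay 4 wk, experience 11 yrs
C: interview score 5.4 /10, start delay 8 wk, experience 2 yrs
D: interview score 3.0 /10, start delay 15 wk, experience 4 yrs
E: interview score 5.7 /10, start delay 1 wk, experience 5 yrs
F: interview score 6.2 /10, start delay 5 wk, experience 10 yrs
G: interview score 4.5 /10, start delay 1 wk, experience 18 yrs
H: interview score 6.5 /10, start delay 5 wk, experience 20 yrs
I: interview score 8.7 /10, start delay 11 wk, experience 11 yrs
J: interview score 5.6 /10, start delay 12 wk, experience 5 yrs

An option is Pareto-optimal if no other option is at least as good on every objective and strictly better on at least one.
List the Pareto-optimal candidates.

A: not dominated.
B: dominated by A (interview score 7.7≥7.2, start delay 1≤4, experience 15≥11).
C: dominated by A (interview score 7.7≥5.4, start delay 1≤8, experience 15≥2).
D: dominated by A (interview score 7.7≥3.0, start delay 1≤15, experience 15≥4).
E: dominated by A (interview score 7.7≥5.7, start delay 1≤1, experience 15≥5).
F: dominated by A (interview score 7.7≥6.2, start delay 1≤5, experience 15≥10).
G: not dominated.
H: not dominated (best experience).
I: not dominated (best interview score).
J: dominated by A (interview score 7.7≥5.6, start delay 1≤12, experience 15≥5).

A, G, H, I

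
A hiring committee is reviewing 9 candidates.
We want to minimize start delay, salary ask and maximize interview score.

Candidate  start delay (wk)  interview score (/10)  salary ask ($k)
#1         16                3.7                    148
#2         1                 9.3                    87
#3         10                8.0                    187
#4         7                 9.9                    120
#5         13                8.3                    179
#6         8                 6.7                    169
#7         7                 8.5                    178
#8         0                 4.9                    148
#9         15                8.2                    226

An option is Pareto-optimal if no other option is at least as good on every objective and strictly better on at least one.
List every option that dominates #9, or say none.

#2: start delay 1≤15, interview score 9.3≥8.2, salary ask 87≤226 — dominates #9.
#4: start delay 7≤15, interview score 9.9≥8.2, salary ask 120≤226 — dominates #9.
#5: start delay 13≤15, interview score 8.3≥8.2, salary ask 179≤226 — dominates #9.
#7: start delay 7≤15, interview score 8.5≥8.2, salary ask 178≤226 — dominates #9.
Others (#1, #3, #6, #8) are each worse than #9 on at least one objective.

#2, #4, #5, #7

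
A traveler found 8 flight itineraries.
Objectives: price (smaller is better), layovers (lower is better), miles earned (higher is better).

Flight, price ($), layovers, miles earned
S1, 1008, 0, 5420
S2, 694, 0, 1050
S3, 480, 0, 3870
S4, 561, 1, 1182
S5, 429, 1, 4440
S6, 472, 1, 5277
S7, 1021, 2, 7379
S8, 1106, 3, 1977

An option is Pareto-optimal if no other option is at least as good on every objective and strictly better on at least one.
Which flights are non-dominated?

S1, S3, S5, S6, S7

S1: not dominated.
S2: dominated by S3 (price 480≤694, layovers 0≤0, miles earned 3870≥1050).
S3: not dominated.
S4: dominated by S3 (price 480≤561, layovers 0≤1, miles earned 3870≥1182).
S5: not dominated (best price).
S6: not dominated.
S7: not dominated (best miles earned).
S8: dominated by S1 (price 1008≤1106, layovers 0≤3, miles earned 5420≥1977).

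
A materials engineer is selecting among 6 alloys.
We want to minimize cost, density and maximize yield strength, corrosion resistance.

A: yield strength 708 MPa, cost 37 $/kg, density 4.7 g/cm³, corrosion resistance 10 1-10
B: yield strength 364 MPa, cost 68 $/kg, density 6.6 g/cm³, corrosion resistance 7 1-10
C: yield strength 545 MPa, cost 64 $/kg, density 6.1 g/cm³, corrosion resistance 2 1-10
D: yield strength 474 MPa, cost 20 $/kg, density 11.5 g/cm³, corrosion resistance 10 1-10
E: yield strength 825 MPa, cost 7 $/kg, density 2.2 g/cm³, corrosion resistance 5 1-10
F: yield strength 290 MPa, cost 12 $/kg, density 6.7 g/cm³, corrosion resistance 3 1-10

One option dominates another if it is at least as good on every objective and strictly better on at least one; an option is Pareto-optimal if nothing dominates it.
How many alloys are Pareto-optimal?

A: not dominated.
B: dominated by A (yield strength 708≥364, cost 37≤68, density 4.7≤6.6, corrosion resistance 10≥7).
C: dominated by A (yield strength 708≥545, cost 37≤64, density 4.7≤6.1, corrosion resistance 10≥2).
D: not dominated.
E: not dominated (best yield strength).
F: dominated by E (yield strength 825≥290, cost 7≤12, density 2.2≤6.7, corrosion resistance 5≥3).
Pareto-optimal: A, D, E → 3.

3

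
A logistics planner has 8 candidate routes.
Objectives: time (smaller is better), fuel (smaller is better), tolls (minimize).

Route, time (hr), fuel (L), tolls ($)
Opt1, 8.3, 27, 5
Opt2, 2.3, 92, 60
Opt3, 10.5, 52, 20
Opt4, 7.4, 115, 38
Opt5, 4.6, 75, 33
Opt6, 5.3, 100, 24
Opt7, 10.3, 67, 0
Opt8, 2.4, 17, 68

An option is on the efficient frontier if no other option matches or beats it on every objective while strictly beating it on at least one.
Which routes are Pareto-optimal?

Opt1, Opt2, Opt5, Opt6, Opt7, Opt8

Opt1: not dominated.
Opt2: not dominated (best time).
Opt3: dominated by Opt1 (time 8.3≤10.5, fuel 27≤52, tolls 5≤20).
Opt4: dominated by Opt5 (time 4.6≤7.4, fuel 75≤115, tolls 33≤38).
Opt5: not dominated.
Opt6: not dominated.
Opt7: not dominated (best tolls).
Opt8: not dominated (best fuel).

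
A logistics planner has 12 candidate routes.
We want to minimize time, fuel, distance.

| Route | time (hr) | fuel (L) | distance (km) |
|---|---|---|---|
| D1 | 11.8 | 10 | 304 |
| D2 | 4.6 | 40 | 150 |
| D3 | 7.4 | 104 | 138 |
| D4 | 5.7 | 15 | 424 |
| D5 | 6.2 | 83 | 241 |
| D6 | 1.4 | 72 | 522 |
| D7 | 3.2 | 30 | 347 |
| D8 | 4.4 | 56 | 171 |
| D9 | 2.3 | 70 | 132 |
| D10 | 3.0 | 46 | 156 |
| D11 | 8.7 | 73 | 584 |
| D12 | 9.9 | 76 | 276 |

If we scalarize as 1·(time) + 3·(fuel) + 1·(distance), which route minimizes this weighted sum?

D1: 1·11.8 + 3·10 + 1·304 = 345.8
D2: 1·4.6 + 3·40 + 1·150 = 274.6
D3: 1·7.4 + 3·104 + 1·138 = 457.4
D4: 1·5.7 + 3·15 + 1·424 = 474.7
D5: 1·6.2 + 3·83 + 1·241 = 496.2
D6: 1·1.4 + 3·72 + 1·522 = 739.4
D7: 1·3.2 + 3·30 + 1·347 = 440.2
D8: 1·4.4 + 3·56 + 1·171 = 343.4
D9: 1·2.3 + 3·70 + 1·132 = 344.3
D10: 1·3.0 + 3·46 + 1·156 = 297.0
D11: 1·8.7 + 3·73 + 1·584 = 811.7
D12: 1·9.9 + 3·76 + 1·276 = 513.9
Lowest: D2 at 274.6.

D2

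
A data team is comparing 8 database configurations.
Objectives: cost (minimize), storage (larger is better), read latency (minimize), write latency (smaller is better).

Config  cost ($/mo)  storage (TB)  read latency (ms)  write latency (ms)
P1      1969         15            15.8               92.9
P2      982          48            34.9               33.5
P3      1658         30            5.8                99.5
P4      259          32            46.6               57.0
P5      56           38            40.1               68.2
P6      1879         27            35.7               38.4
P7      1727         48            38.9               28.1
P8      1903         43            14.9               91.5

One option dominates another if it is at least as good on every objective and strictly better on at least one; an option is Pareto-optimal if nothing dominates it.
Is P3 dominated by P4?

P4 vs P3: P4 is worse on read latency (46.6 vs 5.8), so it does not dominate P3.

No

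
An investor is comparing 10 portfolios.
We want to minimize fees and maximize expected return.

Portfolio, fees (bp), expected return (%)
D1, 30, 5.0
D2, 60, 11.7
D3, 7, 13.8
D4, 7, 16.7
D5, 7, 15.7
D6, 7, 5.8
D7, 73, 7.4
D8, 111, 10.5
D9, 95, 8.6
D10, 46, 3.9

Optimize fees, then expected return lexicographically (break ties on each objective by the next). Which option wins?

First minimize fees: best is 7, kept {D3, D4, D5, D6}.
Then maximize expected return: best is 16.7, kept {D4}.

D4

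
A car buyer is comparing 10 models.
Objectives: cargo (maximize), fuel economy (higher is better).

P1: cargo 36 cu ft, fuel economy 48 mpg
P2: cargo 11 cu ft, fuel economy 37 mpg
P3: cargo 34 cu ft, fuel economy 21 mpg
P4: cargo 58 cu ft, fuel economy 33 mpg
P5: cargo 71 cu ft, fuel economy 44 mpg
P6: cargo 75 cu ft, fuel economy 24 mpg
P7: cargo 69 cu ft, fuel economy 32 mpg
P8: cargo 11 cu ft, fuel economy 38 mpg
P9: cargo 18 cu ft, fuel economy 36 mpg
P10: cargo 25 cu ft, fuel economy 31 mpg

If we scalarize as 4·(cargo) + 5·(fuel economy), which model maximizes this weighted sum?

P1: 4·36 + 5·48 = 384
P2: 4·11 + 5·37 = 229
P3: 4·34 + 5·21 = 241
P4: 4·58 + 5·33 = 397
P5: 4·71 + 5·44 = 504
P6: 4·75 + 5·24 = 420
P7: 4·69 + 5·32 = 436
P8: 4·11 + 5·38 = 234
P9: 4·18 + 5·36 = 252
P10: 4·25 + 5·31 = 255
Highest: P5 at 504.

P5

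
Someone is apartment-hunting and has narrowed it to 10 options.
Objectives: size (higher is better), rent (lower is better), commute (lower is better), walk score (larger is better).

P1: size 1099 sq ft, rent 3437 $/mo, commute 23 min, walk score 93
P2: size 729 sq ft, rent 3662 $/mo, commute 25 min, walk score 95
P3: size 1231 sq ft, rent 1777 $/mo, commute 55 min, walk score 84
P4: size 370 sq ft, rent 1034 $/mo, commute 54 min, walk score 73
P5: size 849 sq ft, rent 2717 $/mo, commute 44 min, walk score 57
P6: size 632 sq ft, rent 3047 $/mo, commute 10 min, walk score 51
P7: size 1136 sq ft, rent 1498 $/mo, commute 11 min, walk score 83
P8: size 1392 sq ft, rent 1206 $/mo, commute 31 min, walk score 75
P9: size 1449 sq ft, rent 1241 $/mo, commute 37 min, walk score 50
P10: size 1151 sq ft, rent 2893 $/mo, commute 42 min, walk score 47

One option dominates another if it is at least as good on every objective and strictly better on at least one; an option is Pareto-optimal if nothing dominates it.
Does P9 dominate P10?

P9 vs P10: size 1449≥1151, rent 1241≤2893, commute 37≤42, walk score 50≥47 — P9 is at least as good on every objective with at least one strict improvement.

Yes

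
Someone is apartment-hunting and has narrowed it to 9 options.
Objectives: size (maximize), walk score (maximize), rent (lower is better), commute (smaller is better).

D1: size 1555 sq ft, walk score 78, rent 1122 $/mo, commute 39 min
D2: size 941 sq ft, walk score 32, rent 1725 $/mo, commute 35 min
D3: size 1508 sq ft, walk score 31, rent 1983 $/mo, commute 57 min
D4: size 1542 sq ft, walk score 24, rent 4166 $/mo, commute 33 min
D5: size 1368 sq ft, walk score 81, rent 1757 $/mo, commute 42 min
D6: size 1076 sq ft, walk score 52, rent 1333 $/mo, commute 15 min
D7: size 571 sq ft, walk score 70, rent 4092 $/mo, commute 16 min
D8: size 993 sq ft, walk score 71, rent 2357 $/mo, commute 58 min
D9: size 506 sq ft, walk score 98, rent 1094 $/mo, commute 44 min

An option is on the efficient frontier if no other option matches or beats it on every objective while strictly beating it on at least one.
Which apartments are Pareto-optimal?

D1: not dominated (best size).
D2: dominated by D6 (size 1076≥941, walk score 52≥32, rent 1333≤1725, commute 15≤35).
D3: dominated by D1 (size 1555≥1508, walk score 78≥31, rent 1122≤1983, commute 39≤57).
D4: not dominated.
D5: not dominated.
D6: not dominated (best commute).
D7: not dominated.
D8: dominated by D1 (size 1555≥993, walk score 78≥71, rent 1122≤2357, commute 39≤58).
D9: not dominated (best walk score).

D1, D4, D5, D6, D7, D9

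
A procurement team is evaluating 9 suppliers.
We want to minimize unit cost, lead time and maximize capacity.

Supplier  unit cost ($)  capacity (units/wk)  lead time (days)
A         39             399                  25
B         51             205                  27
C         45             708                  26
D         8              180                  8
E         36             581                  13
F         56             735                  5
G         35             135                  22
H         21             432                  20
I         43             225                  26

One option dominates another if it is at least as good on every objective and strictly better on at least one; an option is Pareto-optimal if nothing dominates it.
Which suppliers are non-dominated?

C, D, E, F, H

A: dominated by E (unit cost 36≤39, capacity 581≥399, lead time 13≤25).
B: dominated by A (unit cost 39≤51, capacity 399≥205, lead time 25≤27).
C: not dominated.
D: not dominated (best unit cost).
E: not dominated.
F: not dominated (best capacity).
G: dominated by D (unit cost 8≤35, capacity 180≥135, lead time 8≤22).
H: not dominated.
I: dominated by A (unit cost 39≤43, capacity 399≥225, lead time 25≤26).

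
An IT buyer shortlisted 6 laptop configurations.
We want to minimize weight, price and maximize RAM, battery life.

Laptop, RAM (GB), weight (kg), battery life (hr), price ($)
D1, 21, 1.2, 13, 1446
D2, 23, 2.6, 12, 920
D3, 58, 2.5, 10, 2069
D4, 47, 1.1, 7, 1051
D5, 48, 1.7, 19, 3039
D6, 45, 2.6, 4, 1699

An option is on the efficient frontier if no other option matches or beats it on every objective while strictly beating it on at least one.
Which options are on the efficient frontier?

D1, D2, D3, D4, D5

D1: not dominated.
D2: not dominated (best price).
D3: not dominated (best RAM).
D4: not dominated (best weight).
D5: not dominated (best battery life).
D6: dominated by D4 (RAM 47≥45, weight 1.1≤2.6, battery life 7≥4, price 1051≤1699).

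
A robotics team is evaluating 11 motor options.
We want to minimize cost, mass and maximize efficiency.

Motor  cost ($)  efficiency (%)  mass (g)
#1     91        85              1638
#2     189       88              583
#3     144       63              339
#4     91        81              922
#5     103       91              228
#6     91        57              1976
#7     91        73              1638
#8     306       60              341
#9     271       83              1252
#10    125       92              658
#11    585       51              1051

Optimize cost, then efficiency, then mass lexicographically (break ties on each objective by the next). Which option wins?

First minimize cost: best is 91, kept {#1, #4, #6, #7}.
Then maximize efficiency: best is 85, kept {#1}.

#1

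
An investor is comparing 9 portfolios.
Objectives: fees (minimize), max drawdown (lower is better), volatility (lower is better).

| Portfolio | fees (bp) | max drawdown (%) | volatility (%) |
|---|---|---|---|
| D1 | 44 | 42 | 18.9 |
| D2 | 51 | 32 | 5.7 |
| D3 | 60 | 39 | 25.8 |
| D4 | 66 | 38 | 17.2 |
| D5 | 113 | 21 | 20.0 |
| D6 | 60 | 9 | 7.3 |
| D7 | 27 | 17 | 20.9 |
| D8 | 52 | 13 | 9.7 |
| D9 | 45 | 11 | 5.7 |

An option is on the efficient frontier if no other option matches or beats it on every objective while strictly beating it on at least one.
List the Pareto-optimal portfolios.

D1, D6, D7, D9

D1: not dominated.
D2: dominated by D9 (fees 45≤51, max drawdown 11≤32, volatility 5.7≤5.7).
D3: dominated by D2 (fees 51≤60, max drawdown 32≤39, volatility 5.7≤25.8).
D4: dominated by D2 (fees 51≤66, max drawdown 32≤38, volatility 5.7≤17.2).
D5: dominated by D6 (fees 60≤113, max drawdown 9≤21, volatility 7.3≤20.0).
D6: not dominated (best max drawdown).
D7: not dominated (best fees).
D8: dominated by D9 (fees 45≤52, max drawdown 11≤13, volatility 5.7≤9.7).
D9: not dominated.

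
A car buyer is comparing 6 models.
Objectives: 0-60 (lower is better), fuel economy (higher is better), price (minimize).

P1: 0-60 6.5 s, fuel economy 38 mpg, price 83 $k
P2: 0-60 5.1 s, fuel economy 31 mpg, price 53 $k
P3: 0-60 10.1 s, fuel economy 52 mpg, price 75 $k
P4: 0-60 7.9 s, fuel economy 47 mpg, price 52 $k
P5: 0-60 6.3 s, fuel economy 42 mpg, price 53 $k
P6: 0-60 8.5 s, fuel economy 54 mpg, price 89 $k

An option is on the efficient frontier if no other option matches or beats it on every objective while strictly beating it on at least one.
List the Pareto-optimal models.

P1: dominated by P5 (0-60 6.3≤6.5, fuel economy 42≥38, price 53≤83).
P2: not dominated (best 0-60).
P3: not dominated.
P4: not dominated (best price).
P5: not dominated.
P6: not dominated (best fuel economy).

P2, P3, P4, P5, P6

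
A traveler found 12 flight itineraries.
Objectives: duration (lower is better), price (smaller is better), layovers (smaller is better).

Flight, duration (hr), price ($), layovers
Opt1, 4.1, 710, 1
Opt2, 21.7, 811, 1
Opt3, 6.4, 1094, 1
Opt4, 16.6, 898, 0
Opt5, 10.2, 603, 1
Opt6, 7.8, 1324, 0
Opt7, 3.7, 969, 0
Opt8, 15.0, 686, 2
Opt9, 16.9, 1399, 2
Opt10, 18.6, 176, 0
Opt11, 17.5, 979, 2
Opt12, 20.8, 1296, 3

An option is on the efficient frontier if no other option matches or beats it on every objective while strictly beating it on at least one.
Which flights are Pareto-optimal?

Opt1, Opt4, Opt5, Opt7, Opt10

Opt1: not dominated.
Opt2: dominated by Opt1 (duration 4.1≤21.7, price 710≤811, layovers 1≤1).
Opt3: dominated by Opt1 (duration 4.1≤6.4, price 710≤1094, layovers 1≤1).
Opt4: not dominated.
Opt5: not dominated.
Opt6: dominated by Opt7 (duration 3.7≤7.8, price 969≤1324, layovers 0≤0).
Opt7: not dominated (best duration).
Opt8: dominated by Opt5 (duration 10.2≤15.0, price 603≤686, layovers 1≤2).
Opt9: dominated by Opt1 (duration 4.1≤16.9, price 710≤1399, layovers 1≤2).
Opt10: not dominated (best price).
Opt11: dominated by Opt1 (duration 4.1≤17.5, price 710≤979, layovers 1≤2).
Opt12: dominated by Opt1 (duration 4.1≤20.8, price 710≤1296, layovers 1≤3).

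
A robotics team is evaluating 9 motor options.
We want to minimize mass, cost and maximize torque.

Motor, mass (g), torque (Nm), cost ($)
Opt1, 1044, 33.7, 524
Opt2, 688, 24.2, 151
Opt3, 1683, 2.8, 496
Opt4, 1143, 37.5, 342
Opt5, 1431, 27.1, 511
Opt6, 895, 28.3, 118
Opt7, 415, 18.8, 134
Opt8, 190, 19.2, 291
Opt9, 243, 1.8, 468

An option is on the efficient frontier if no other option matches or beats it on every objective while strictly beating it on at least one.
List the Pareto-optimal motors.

Opt1: not dominated.
Opt2: not dominated.
Opt3: dominated by Opt2 (mass 688≤1683, torque 24.2≥2.8, cost 151≤496).
Opt4: not dominated (best torque).
Opt5: dominated by Opt4 (mass 1143≤1431, torque 37.5≥27.1, cost 342≤511).
Opt6: not dominated (best cost).
Opt7: not dominated.
Opt8: not dominated (best mass).
Opt9: dominated by Opt8 (mass 190≤243, torque 19.2≥1.8, cost 291≤468).

Opt1, Opt2, Opt4, Opt6, Opt7, Opt8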